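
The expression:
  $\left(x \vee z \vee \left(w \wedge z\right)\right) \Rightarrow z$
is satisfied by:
  {z: True, x: False}
  {x: False, z: False}
  {x: True, z: True}


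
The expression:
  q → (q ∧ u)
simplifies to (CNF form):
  u ∨ ¬q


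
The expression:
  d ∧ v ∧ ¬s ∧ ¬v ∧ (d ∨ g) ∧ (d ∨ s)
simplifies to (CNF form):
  False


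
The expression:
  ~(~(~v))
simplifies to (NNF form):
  ~v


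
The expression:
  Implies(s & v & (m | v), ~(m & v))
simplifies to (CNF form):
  ~m | ~s | ~v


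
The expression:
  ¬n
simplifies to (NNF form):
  ¬n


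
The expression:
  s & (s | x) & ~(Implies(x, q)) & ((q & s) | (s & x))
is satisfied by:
  {s: True, x: True, q: False}


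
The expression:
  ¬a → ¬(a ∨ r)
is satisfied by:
  {a: True, r: False}
  {r: False, a: False}
  {r: True, a: True}


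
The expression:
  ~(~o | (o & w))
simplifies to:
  o & ~w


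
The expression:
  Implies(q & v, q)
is always true.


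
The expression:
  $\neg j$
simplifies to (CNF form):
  $\neg j$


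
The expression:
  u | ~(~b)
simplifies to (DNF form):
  b | u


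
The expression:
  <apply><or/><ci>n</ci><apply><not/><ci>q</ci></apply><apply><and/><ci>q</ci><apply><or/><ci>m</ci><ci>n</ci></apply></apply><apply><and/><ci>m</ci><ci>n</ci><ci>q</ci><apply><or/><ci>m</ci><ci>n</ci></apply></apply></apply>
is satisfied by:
  {n: True, m: True, q: False}
  {n: True, q: False, m: False}
  {m: True, q: False, n: False}
  {m: False, q: False, n: False}
  {n: True, m: True, q: True}
  {n: True, q: True, m: False}
  {m: True, q: True, n: False}


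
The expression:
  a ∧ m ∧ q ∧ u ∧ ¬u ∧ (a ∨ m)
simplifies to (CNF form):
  False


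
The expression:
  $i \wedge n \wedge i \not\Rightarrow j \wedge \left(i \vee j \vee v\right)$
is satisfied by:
  {i: True, n: True, j: False}


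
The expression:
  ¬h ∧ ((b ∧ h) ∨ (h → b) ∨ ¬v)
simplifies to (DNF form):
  ¬h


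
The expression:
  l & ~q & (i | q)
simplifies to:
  i & l & ~q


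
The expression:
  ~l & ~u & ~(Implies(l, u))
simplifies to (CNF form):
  False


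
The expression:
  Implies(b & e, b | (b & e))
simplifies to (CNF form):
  True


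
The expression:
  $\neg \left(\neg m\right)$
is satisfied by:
  {m: True}


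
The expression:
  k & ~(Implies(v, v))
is never true.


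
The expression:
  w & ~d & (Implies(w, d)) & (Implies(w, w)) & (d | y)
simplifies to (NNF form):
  False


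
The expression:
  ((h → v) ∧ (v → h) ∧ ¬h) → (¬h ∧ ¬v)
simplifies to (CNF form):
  True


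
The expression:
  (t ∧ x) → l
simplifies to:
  l ∨ ¬t ∨ ¬x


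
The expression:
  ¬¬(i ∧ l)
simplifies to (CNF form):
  i ∧ l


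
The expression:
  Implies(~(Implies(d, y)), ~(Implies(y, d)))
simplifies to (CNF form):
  y | ~d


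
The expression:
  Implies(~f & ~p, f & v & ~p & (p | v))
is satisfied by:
  {p: True, f: True}
  {p: True, f: False}
  {f: True, p: False}


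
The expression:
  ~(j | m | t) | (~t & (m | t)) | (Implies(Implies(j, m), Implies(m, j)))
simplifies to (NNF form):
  j | ~m | ~t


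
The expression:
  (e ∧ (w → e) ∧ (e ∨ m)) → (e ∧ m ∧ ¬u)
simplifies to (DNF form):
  (m ∧ ¬u) ∨ ¬e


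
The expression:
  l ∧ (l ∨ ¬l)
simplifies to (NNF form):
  l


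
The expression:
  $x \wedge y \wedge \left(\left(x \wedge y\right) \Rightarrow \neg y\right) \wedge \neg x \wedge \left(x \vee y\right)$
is never true.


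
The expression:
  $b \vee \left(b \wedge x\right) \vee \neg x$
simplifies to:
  $b \vee \neg x$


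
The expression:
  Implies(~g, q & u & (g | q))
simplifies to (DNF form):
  g | (q & u)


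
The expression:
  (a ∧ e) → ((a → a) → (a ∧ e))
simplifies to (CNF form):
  True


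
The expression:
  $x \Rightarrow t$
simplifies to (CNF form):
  $t \vee \neg x$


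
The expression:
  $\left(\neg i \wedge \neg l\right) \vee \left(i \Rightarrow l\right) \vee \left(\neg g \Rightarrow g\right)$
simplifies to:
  $g \vee l \vee \neg i$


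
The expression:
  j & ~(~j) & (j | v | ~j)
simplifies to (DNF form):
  j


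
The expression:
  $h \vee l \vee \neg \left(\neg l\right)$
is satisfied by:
  {l: True, h: True}
  {l: True, h: False}
  {h: True, l: False}


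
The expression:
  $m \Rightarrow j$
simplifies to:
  $j \vee \neg m$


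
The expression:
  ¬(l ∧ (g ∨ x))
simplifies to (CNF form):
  (¬g ∨ ¬l) ∧ (¬l ∨ ¬x)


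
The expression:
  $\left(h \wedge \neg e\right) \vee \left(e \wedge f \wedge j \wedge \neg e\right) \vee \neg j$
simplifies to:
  $\left(h \wedge \neg e\right) \vee \neg j$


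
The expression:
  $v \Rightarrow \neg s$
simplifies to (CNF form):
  $\neg s \vee \neg v$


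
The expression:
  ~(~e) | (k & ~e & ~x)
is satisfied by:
  {k: True, e: True, x: False}
  {e: True, x: False, k: False}
  {k: True, e: True, x: True}
  {e: True, x: True, k: False}
  {k: True, x: False, e: False}


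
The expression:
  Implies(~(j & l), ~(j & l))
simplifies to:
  True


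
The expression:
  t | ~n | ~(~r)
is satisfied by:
  {r: True, t: True, n: False}
  {r: True, t: False, n: False}
  {t: True, r: False, n: False}
  {r: False, t: False, n: False}
  {r: True, n: True, t: True}
  {r: True, n: True, t: False}
  {n: True, t: True, r: False}


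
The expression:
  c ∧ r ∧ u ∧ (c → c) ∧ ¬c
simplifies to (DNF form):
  False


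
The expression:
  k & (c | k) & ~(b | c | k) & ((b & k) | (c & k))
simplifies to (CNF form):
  False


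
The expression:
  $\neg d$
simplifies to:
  $\neg d$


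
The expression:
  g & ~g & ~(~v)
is never true.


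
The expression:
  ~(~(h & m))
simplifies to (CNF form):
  h & m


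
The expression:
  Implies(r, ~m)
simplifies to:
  ~m | ~r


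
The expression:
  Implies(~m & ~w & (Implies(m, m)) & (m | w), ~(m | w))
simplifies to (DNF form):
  True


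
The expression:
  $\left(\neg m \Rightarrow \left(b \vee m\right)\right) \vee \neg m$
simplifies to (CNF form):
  $\text{True}$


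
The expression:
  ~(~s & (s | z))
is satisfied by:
  {s: True, z: False}
  {z: False, s: False}
  {z: True, s: True}


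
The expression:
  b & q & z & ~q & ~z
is never true.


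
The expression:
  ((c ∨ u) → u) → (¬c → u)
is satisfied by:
  {c: True, u: True}
  {c: True, u: False}
  {u: True, c: False}


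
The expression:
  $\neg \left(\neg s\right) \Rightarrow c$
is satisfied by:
  {c: True, s: False}
  {s: False, c: False}
  {s: True, c: True}


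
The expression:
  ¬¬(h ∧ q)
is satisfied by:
  {h: True, q: True}


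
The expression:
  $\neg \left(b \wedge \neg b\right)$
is always true.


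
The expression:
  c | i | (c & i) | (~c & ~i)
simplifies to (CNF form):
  True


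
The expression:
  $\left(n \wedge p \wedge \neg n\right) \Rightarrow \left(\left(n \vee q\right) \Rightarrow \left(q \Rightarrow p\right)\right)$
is always true.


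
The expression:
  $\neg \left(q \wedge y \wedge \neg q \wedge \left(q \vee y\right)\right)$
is always true.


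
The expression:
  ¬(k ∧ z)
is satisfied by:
  {k: False, z: False}
  {z: True, k: False}
  {k: True, z: False}


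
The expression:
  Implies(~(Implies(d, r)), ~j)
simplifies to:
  r | ~d | ~j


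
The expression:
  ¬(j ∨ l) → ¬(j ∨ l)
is always true.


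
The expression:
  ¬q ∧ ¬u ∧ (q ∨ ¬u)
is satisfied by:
  {q: False, u: False}


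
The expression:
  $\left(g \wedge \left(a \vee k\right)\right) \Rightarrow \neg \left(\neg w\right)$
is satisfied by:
  {w: True, k: False, g: False, a: False}
  {a: True, w: True, k: False, g: False}
  {w: True, k: True, g: False, a: False}
  {a: True, w: True, k: True, g: False}
  {a: False, k: False, g: False, w: False}
  {a: True, k: False, g: False, w: False}
  {k: True, a: False, g: False, w: False}
  {a: True, k: True, g: False, w: False}
  {g: True, w: True, a: False, k: False}
  {a: True, g: True, w: True, k: False}
  {g: True, w: True, k: True, a: False}
  {a: True, g: True, w: True, k: True}
  {g: True, w: False, k: False, a: False}


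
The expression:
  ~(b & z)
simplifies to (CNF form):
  ~b | ~z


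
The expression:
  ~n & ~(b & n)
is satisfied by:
  {n: False}


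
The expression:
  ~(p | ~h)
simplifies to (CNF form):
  h & ~p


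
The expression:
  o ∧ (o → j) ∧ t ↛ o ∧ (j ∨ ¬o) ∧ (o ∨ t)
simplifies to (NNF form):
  False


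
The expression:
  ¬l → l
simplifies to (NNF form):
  l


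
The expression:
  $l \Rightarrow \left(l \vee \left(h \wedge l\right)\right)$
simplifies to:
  $\text{True}$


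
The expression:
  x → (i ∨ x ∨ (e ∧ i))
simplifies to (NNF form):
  True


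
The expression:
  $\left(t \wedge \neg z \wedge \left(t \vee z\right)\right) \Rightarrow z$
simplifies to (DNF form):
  $z \vee \neg t$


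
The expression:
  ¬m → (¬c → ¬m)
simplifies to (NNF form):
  True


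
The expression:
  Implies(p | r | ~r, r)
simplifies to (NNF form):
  r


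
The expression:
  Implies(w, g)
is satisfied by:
  {g: True, w: False}
  {w: False, g: False}
  {w: True, g: True}


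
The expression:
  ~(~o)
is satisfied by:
  {o: True}


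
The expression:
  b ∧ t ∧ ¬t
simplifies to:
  False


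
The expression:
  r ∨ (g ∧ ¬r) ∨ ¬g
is always true.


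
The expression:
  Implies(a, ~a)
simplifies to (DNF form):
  ~a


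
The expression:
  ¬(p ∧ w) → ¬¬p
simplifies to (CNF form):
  p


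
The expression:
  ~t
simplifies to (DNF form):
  ~t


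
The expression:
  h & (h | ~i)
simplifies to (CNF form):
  h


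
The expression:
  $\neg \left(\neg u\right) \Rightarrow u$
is always true.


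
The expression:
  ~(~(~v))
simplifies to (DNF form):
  ~v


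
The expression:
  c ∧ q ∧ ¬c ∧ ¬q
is never true.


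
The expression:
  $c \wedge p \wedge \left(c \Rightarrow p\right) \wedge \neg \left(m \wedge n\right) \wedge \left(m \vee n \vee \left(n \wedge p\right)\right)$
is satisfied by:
  {p: True, c: True, n: True, m: False}
  {p: True, c: True, m: True, n: False}


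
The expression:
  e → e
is always true.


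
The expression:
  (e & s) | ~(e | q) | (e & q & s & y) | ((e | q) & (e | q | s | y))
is always true.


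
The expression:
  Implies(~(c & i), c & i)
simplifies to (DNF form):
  c & i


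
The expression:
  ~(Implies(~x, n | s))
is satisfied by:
  {n: False, x: False, s: False}


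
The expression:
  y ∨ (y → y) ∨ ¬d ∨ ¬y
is always true.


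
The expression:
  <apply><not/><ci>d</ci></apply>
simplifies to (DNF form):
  <apply><not/><ci>d</ci></apply>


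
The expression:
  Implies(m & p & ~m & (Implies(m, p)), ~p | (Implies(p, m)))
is always true.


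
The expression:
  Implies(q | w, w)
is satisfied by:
  {w: True, q: False}
  {q: False, w: False}
  {q: True, w: True}


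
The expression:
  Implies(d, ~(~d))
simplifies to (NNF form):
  True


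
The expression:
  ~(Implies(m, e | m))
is never true.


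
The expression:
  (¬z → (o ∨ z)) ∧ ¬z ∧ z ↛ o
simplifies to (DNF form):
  False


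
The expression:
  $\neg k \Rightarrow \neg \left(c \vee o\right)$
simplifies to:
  $k \vee \left(\neg c \wedge \neg o\right)$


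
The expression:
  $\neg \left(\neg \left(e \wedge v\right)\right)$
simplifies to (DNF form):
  $e \wedge v$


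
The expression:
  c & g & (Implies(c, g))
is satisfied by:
  {c: True, g: True}


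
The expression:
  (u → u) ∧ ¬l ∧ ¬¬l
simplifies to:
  False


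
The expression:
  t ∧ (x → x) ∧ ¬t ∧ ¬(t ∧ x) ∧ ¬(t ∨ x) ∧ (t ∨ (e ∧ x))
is never true.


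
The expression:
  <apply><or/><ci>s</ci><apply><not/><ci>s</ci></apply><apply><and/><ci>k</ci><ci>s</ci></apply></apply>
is always true.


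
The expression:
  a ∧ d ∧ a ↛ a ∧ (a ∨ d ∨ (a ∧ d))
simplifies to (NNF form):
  False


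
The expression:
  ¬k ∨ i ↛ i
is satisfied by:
  {k: False}


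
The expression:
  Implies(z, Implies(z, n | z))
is always true.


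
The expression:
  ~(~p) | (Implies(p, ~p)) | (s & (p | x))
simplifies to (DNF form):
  True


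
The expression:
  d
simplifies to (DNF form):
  d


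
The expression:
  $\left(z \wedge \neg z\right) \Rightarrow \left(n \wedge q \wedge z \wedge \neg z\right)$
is always true.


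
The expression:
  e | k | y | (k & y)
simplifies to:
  e | k | y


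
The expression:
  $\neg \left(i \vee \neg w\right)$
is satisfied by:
  {w: True, i: False}


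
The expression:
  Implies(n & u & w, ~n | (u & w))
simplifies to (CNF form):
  True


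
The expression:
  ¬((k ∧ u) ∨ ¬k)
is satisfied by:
  {k: True, u: False}


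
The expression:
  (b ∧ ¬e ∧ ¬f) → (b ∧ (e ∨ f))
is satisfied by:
  {e: True, f: True, b: False}
  {e: True, f: False, b: False}
  {f: True, e: False, b: False}
  {e: False, f: False, b: False}
  {b: True, e: True, f: True}
  {b: True, e: True, f: False}
  {b: True, f: True, e: False}


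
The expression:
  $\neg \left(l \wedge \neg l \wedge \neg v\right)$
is always true.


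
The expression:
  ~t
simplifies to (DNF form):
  ~t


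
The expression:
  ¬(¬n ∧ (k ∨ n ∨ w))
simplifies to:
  n ∨ (¬k ∧ ¬w)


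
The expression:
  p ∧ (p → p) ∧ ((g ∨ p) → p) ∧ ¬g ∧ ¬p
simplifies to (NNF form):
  False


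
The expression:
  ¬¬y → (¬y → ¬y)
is always true.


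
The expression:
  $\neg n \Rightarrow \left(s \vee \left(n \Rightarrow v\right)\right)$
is always true.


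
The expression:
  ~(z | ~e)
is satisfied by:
  {e: True, z: False}


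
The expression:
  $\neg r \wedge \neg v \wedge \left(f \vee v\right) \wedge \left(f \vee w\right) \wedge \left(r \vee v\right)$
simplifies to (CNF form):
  $\text{False}$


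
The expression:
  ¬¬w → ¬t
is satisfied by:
  {w: False, t: False}
  {t: True, w: False}
  {w: True, t: False}


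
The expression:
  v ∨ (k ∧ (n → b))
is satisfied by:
  {k: True, v: True, b: True, n: False}
  {k: True, v: True, b: False, n: False}
  {n: True, k: True, v: True, b: True}
  {n: True, k: True, v: True, b: False}
  {v: True, b: True, n: False, k: False}
  {v: True, n: False, b: False, k: False}
  {v: True, n: True, b: True, k: False}
  {v: True, n: True, b: False, k: False}
  {k: True, b: True, v: False, n: False}
  {k: True, b: False, v: False, n: False}
  {n: True, k: True, b: True, v: False}


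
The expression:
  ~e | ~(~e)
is always true.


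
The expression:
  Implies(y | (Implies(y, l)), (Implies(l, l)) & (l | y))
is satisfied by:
  {y: True, l: True}
  {y: True, l: False}
  {l: True, y: False}


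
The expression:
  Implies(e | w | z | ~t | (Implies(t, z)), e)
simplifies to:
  e | (t & ~w & ~z)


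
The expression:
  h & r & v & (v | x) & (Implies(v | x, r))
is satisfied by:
  {r: True, h: True, v: True}


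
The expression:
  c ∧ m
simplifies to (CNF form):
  c ∧ m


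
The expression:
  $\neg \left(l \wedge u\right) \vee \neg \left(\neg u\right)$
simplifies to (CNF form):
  $\text{True}$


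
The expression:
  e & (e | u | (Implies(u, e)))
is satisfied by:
  {e: True}


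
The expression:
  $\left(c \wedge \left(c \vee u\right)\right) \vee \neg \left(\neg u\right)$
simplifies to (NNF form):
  $c \vee u$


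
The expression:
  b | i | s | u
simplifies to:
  b | i | s | u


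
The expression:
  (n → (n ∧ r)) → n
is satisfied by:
  {n: True}


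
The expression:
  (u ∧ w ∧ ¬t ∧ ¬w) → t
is always true.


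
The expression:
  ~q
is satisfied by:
  {q: False}


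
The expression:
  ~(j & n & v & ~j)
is always true.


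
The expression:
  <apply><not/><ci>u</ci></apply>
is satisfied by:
  {u: False}


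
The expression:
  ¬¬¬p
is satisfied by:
  {p: False}


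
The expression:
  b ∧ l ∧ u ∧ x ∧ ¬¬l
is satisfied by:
  {u: True, b: True, x: True, l: True}


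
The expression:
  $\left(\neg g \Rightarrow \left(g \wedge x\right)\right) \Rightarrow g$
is always true.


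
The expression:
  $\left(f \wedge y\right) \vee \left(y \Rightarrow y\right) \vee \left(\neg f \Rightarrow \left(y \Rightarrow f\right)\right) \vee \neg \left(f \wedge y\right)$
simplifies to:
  $\text{True}$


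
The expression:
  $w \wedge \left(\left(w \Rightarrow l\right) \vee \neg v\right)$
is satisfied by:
  {w: True, l: True, v: False}
  {w: True, v: False, l: False}
  {w: True, l: True, v: True}


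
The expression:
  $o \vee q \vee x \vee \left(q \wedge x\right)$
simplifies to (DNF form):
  $o \vee q \vee x$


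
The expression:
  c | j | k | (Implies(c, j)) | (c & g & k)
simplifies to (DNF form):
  True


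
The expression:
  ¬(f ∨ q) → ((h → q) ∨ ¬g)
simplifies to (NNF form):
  f ∨ q ∨ ¬g ∨ ¬h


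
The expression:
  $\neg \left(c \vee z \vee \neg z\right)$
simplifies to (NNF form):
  $\text{False}$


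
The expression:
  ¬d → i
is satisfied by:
  {i: True, d: True}
  {i: True, d: False}
  {d: True, i: False}


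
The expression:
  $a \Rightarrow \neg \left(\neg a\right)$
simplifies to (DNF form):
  $\text{True}$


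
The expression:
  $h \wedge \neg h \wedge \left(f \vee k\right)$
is never true.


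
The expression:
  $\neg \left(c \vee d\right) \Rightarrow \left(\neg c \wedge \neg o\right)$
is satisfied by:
  {d: True, c: True, o: False}
  {d: True, o: False, c: False}
  {c: True, o: False, d: False}
  {c: False, o: False, d: False}
  {d: True, c: True, o: True}
  {d: True, o: True, c: False}
  {c: True, o: True, d: False}


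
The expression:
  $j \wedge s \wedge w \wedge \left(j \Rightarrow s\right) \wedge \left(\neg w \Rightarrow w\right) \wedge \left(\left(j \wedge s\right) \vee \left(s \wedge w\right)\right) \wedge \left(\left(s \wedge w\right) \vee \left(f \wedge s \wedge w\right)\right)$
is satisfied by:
  {j: True, w: True, s: True}


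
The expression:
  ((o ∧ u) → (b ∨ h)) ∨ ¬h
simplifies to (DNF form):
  True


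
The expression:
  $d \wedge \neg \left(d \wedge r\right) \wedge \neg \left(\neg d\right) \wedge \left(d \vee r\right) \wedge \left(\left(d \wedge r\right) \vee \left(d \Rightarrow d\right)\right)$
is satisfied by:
  {d: True, r: False}


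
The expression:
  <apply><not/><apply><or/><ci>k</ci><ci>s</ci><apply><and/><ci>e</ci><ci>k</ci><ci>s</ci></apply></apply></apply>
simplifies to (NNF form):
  <apply><and/><apply><not/><ci>k</ci></apply><apply><not/><ci>s</ci></apply></apply>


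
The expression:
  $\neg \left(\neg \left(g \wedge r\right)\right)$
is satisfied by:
  {r: True, g: True}


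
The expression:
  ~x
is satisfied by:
  {x: False}


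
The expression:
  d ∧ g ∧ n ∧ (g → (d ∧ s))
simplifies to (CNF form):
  d ∧ g ∧ n ∧ s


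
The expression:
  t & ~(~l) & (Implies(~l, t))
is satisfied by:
  {t: True, l: True}


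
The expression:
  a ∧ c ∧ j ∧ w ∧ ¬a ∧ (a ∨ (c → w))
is never true.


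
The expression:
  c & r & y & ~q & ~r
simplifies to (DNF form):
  False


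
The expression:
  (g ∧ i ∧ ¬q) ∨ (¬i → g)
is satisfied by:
  {i: True, g: True}
  {i: True, g: False}
  {g: True, i: False}


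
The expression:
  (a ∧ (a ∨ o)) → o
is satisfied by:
  {o: True, a: False}
  {a: False, o: False}
  {a: True, o: True}


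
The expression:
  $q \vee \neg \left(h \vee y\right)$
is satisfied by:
  {q: True, y: False, h: False}
  {q: True, h: True, y: False}
  {q: True, y: True, h: False}
  {q: True, h: True, y: True}
  {h: False, y: False, q: False}


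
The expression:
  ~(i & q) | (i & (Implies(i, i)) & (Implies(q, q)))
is always true.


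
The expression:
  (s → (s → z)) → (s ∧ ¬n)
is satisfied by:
  {s: True, z: False, n: False}
  {n: True, s: True, z: False}
  {z: True, s: True, n: False}


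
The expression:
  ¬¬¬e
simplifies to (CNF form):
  ¬e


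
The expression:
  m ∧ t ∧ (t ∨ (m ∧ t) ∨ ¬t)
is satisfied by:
  {t: True, m: True}


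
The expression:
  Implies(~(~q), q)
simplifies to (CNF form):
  True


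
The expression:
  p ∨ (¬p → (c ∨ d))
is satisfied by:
  {d: True, c: True, p: True}
  {d: True, c: True, p: False}
  {d: True, p: True, c: False}
  {d: True, p: False, c: False}
  {c: True, p: True, d: False}
  {c: True, p: False, d: False}
  {p: True, c: False, d: False}


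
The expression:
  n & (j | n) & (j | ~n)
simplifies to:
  j & n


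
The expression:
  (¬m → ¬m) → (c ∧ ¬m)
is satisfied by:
  {c: True, m: False}


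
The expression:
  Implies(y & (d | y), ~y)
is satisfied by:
  {y: False}


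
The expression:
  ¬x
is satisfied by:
  {x: False}


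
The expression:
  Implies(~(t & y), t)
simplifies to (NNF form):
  t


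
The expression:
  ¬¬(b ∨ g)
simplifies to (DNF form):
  b ∨ g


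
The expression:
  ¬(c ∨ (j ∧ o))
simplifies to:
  ¬c ∧ (¬j ∨ ¬o)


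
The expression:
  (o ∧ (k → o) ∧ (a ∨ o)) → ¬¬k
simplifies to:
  k ∨ ¬o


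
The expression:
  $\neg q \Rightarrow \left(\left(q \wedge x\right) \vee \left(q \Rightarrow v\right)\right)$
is always true.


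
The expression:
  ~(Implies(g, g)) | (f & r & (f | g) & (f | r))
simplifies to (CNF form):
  f & r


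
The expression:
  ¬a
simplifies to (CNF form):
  ¬a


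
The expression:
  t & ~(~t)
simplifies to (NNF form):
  t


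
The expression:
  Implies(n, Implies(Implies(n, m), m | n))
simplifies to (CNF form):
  True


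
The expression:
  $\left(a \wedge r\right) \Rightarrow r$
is always true.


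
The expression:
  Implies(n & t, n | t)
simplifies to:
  True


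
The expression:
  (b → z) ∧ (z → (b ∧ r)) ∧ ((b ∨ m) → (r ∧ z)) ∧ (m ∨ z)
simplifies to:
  b ∧ r ∧ z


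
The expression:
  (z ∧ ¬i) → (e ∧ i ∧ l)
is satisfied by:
  {i: True, z: False}
  {z: False, i: False}
  {z: True, i: True}


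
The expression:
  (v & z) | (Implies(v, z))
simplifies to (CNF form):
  z | ~v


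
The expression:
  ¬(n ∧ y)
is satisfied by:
  {y: False, n: False}
  {n: True, y: False}
  {y: True, n: False}


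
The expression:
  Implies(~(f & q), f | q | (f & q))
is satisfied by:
  {q: True, f: True}
  {q: True, f: False}
  {f: True, q: False}


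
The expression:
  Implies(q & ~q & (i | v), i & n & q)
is always true.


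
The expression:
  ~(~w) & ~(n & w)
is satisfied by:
  {w: True, n: False}


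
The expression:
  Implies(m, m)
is always true.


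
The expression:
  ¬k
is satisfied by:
  {k: False}


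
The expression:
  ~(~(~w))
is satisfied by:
  {w: False}


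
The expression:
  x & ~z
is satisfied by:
  {x: True, z: False}


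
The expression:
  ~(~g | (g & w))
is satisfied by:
  {g: True, w: False}


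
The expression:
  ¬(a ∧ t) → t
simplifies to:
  t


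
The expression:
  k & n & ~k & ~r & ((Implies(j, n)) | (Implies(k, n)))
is never true.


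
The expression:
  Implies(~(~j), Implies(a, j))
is always true.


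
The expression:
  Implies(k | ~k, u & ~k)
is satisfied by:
  {u: True, k: False}


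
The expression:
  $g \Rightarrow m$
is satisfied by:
  {m: True, g: False}
  {g: False, m: False}
  {g: True, m: True}


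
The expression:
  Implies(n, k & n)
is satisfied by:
  {k: True, n: False}
  {n: False, k: False}
  {n: True, k: True}


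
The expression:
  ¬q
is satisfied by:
  {q: False}


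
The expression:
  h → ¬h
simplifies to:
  ¬h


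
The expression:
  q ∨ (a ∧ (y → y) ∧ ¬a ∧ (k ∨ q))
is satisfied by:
  {q: True}


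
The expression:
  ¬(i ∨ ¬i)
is never true.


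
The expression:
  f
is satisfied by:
  {f: True}


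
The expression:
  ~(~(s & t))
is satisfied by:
  {t: True, s: True}


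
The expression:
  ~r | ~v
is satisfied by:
  {v: False, r: False}
  {r: True, v: False}
  {v: True, r: False}


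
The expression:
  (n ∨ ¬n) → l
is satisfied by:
  {l: True}


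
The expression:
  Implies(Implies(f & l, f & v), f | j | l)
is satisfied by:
  {l: True, f: True, j: True}
  {l: True, f: True, j: False}
  {l: True, j: True, f: False}
  {l: True, j: False, f: False}
  {f: True, j: True, l: False}
  {f: True, j: False, l: False}
  {j: True, f: False, l: False}


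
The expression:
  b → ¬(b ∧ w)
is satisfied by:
  {w: False, b: False}
  {b: True, w: False}
  {w: True, b: False}


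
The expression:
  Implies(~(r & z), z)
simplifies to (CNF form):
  z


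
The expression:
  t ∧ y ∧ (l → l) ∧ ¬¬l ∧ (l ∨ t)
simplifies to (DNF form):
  l ∧ t ∧ y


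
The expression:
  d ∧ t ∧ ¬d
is never true.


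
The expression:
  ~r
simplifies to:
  ~r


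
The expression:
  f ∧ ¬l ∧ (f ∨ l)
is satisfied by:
  {f: True, l: False}


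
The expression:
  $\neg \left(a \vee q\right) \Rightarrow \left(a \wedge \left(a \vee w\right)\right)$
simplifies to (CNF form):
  $a \vee q$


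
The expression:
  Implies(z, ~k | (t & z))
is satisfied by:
  {t: True, k: False, z: False}
  {k: False, z: False, t: False}
  {t: True, z: True, k: False}
  {z: True, k: False, t: False}
  {t: True, k: True, z: False}
  {k: True, t: False, z: False}
  {t: True, z: True, k: True}


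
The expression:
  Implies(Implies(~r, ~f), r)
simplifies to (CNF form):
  f | r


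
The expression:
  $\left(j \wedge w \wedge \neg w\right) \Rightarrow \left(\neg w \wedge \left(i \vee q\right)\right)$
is always true.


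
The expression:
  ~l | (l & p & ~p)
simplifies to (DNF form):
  ~l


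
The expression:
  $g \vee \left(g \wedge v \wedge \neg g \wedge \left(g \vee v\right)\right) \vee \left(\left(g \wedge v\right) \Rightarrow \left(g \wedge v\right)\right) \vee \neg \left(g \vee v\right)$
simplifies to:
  $\text{True}$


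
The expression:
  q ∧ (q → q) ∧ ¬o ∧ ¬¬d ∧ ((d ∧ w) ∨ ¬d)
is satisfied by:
  {w: True, d: True, q: True, o: False}


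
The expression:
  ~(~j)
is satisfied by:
  {j: True}


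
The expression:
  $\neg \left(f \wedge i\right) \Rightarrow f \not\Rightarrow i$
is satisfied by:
  {f: True}


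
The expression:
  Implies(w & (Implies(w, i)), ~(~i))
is always true.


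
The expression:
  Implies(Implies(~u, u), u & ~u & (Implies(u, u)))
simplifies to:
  ~u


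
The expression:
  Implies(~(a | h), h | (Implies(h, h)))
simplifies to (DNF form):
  True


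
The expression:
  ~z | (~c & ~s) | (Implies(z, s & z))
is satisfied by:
  {s: True, z: False, c: False}
  {s: False, z: False, c: False}
  {c: True, s: True, z: False}
  {c: True, s: False, z: False}
  {z: True, s: True, c: False}
  {z: True, s: False, c: False}
  {z: True, c: True, s: True}


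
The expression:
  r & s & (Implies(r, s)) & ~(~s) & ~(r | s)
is never true.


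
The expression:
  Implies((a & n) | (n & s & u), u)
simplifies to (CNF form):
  u | ~a | ~n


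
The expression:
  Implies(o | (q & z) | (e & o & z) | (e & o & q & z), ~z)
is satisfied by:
  {o: False, z: False, q: False}
  {q: True, o: False, z: False}
  {o: True, q: False, z: False}
  {q: True, o: True, z: False}
  {z: True, q: False, o: False}


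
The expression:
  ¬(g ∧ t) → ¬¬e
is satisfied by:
  {t: True, e: True, g: True}
  {t: True, e: True, g: False}
  {e: True, g: True, t: False}
  {e: True, g: False, t: False}
  {t: True, g: True, e: False}


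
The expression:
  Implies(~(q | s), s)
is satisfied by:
  {q: True, s: True}
  {q: True, s: False}
  {s: True, q: False}


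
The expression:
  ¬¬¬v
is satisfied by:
  {v: False}


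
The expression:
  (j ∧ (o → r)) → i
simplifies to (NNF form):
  i ∨ (o ∧ ¬r) ∨ ¬j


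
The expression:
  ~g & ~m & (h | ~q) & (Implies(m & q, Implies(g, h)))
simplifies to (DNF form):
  (h & ~g & ~m) | (~g & ~m & ~q)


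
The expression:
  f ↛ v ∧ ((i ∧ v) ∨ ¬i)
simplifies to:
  f ∧ ¬i ∧ ¬v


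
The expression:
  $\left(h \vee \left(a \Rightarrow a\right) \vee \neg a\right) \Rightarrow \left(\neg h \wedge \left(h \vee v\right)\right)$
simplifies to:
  $v \wedge \neg h$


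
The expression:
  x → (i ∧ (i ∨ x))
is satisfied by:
  {i: True, x: False}
  {x: False, i: False}
  {x: True, i: True}


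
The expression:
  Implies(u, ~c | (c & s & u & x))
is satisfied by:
  {s: True, x: True, u: False, c: False}
  {s: True, x: False, u: False, c: False}
  {x: True, s: False, u: False, c: False}
  {s: False, x: False, u: False, c: False}
  {c: True, s: True, x: True, u: False}
  {c: True, s: True, x: False, u: False}
  {c: True, x: True, s: False, u: False}
  {c: True, x: False, s: False, u: False}
  {s: True, u: True, x: True, c: False}
  {s: True, u: True, x: False, c: False}
  {u: True, x: True, s: False, c: False}
  {u: True, s: False, x: False, c: False}
  {c: True, s: True, u: True, x: True}


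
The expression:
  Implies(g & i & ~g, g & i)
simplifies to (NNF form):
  True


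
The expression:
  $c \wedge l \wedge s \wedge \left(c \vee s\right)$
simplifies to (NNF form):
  $c \wedge l \wedge s$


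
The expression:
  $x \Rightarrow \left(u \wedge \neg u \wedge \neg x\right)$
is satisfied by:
  {x: False}


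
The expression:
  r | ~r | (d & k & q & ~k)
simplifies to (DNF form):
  True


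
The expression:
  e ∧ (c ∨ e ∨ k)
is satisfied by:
  {e: True}


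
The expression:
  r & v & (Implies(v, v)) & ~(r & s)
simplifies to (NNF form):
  r & v & ~s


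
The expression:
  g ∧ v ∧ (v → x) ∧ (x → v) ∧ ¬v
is never true.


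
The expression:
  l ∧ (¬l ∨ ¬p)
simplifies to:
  l ∧ ¬p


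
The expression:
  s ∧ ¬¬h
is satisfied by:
  {h: True, s: True}


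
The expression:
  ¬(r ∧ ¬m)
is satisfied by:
  {m: True, r: False}
  {r: False, m: False}
  {r: True, m: True}


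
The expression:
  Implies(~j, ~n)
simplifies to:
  j | ~n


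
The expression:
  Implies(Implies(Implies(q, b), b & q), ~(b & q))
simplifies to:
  ~b | ~q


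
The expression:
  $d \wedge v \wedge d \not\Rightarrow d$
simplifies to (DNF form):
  $\text{False}$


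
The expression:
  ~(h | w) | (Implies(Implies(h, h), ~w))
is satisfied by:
  {w: False}


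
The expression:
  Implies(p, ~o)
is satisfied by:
  {p: False, o: False}
  {o: True, p: False}
  {p: True, o: False}


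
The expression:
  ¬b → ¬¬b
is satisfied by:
  {b: True}


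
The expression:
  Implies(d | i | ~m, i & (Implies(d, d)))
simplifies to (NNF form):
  i | (m & ~d)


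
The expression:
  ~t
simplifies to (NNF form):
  ~t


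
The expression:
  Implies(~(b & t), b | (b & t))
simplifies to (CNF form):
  b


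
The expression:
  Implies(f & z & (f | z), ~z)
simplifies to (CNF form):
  ~f | ~z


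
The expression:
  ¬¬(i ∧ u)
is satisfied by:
  {i: True, u: True}


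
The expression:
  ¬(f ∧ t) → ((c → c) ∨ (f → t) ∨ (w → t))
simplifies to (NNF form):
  True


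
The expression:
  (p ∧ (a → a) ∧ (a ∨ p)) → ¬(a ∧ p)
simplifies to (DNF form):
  ¬a ∨ ¬p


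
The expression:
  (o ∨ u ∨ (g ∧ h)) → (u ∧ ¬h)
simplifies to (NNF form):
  (u ∨ ¬o) ∧ (¬g ∨ ¬h) ∧ (¬h ∨ ¬u)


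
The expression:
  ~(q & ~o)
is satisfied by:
  {o: True, q: False}
  {q: False, o: False}
  {q: True, o: True}


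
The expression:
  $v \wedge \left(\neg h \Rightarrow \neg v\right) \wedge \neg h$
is never true.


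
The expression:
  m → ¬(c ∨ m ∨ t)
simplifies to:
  ¬m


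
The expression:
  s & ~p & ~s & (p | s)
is never true.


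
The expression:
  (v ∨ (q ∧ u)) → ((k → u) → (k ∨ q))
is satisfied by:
  {k: True, q: True, v: False}
  {k: True, v: False, q: False}
  {q: True, v: False, k: False}
  {q: False, v: False, k: False}
  {k: True, q: True, v: True}
  {k: True, v: True, q: False}
  {q: True, v: True, k: False}


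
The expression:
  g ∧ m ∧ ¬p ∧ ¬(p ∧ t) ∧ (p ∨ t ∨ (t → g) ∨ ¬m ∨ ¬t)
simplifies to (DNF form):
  g ∧ m ∧ ¬p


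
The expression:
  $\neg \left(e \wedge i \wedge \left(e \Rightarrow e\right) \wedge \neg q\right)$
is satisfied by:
  {q: True, e: False, i: False}
  {e: False, i: False, q: False}
  {i: True, q: True, e: False}
  {i: True, e: False, q: False}
  {q: True, e: True, i: False}
  {e: True, q: False, i: False}
  {i: True, e: True, q: True}


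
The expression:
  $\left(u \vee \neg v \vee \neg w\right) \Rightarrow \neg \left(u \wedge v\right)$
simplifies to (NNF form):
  $\neg u \vee \neg v$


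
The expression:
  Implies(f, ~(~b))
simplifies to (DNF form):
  b | ~f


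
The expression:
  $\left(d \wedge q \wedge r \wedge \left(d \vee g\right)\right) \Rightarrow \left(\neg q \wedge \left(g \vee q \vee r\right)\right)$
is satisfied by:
  {q: False, d: False, r: False}
  {r: True, q: False, d: False}
  {d: True, q: False, r: False}
  {r: True, d: True, q: False}
  {q: True, r: False, d: False}
  {r: True, q: True, d: False}
  {d: True, q: True, r: False}


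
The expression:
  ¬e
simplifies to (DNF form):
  ¬e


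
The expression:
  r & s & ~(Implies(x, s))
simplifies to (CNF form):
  False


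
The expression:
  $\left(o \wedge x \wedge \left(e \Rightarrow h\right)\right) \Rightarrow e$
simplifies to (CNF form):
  $e \vee \neg o \vee \neg x$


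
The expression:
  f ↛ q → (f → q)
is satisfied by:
  {q: True, f: False}
  {f: False, q: False}
  {f: True, q: True}


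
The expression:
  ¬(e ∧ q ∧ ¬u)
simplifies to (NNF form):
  u ∨ ¬e ∨ ¬q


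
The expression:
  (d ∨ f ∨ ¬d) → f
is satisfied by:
  {f: True}


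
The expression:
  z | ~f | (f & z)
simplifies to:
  z | ~f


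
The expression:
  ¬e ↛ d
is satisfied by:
  {d: True, e: False}
  {e: False, d: False}
  {e: True, d: True}


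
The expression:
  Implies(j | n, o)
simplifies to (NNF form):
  o | (~j & ~n)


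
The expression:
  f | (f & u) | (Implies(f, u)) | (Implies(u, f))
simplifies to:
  True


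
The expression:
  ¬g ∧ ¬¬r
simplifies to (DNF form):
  r ∧ ¬g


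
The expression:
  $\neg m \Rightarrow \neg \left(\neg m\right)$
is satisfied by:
  {m: True}


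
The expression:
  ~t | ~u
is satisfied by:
  {u: False, t: False}
  {t: True, u: False}
  {u: True, t: False}


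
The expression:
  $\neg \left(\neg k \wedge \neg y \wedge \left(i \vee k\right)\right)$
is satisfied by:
  {y: True, k: True, i: False}
  {y: True, i: False, k: False}
  {k: True, i: False, y: False}
  {k: False, i: False, y: False}
  {y: True, k: True, i: True}
  {y: True, i: True, k: False}
  {k: True, i: True, y: False}


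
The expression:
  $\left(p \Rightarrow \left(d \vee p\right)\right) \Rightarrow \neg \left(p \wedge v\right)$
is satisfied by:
  {p: False, v: False}
  {v: True, p: False}
  {p: True, v: False}


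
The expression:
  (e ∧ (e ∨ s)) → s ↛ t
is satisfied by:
  {s: True, e: False, t: False}
  {s: False, e: False, t: False}
  {t: True, s: True, e: False}
  {t: True, s: False, e: False}
  {e: True, s: True, t: False}


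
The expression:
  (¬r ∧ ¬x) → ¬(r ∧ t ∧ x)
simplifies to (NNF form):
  True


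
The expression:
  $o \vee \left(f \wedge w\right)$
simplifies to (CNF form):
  $\left(f \vee o\right) \wedge \left(o \vee w\right)$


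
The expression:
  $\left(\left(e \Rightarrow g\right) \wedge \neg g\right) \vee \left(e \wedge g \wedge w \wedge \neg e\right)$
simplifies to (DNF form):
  $\neg e \wedge \neg g$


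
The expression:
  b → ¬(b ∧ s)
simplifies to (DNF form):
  ¬b ∨ ¬s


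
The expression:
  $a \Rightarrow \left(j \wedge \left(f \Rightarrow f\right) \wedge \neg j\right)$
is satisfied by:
  {a: False}


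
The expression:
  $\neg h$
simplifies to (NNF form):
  $\neg h$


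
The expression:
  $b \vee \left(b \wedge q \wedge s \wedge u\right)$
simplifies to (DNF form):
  $b$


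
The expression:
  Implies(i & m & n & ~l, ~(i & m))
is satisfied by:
  {l: True, m: False, n: False, i: False}
  {i: False, m: False, l: False, n: False}
  {i: True, l: True, m: False, n: False}
  {i: True, m: False, l: False, n: False}
  {n: True, l: True, i: False, m: False}
  {n: True, i: False, m: False, l: False}
  {n: True, i: True, l: True, m: False}
  {n: True, i: True, m: False, l: False}
  {l: True, m: True, n: False, i: False}
  {m: True, n: False, l: False, i: False}
  {i: True, m: True, l: True, n: False}
  {i: True, m: True, n: False, l: False}
  {l: True, m: True, n: True, i: False}
  {m: True, n: True, i: False, l: False}
  {i: True, m: True, n: True, l: True}


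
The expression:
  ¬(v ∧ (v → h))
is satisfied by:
  {h: False, v: False}
  {v: True, h: False}
  {h: True, v: False}


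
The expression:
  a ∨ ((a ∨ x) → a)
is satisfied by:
  {a: True, x: False}
  {x: False, a: False}
  {x: True, a: True}


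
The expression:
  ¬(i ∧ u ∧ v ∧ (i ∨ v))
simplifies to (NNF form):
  ¬i ∨ ¬u ∨ ¬v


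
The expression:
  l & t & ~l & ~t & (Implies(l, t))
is never true.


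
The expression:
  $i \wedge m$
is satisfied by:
  {m: True, i: True}


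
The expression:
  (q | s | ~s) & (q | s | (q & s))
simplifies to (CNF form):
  q | s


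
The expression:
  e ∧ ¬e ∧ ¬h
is never true.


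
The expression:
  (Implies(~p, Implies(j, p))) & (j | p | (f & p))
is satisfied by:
  {p: True}


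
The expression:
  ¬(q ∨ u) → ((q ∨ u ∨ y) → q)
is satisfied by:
  {q: True, u: True, y: False}
  {q: True, u: False, y: False}
  {u: True, q: False, y: False}
  {q: False, u: False, y: False}
  {y: True, q: True, u: True}
  {y: True, q: True, u: False}
  {y: True, u: True, q: False}


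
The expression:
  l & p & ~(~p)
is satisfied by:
  {p: True, l: True}


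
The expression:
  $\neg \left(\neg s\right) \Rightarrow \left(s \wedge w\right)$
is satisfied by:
  {w: True, s: False}
  {s: False, w: False}
  {s: True, w: True}


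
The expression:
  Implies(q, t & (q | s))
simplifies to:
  t | ~q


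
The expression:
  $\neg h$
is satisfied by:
  {h: False}


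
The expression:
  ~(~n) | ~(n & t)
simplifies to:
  True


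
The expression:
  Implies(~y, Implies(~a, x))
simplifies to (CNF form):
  a | x | y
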